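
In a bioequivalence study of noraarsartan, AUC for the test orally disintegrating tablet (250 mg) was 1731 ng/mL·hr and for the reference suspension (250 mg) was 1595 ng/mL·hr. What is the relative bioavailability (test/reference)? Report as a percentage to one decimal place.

F_rel = 108.5%

F_rel = (AUC_test/D_test) / (AUC_ref/D_ref)
      = (1731/250) / (1595/250)
      = 6.924 / 6.38 = 1.0853 = 108.53%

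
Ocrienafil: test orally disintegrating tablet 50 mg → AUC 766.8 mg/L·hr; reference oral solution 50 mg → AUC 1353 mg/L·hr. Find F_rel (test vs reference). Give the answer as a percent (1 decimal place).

F_rel = (AUC_test/D_test) / (AUC_ref/D_ref)
      = (766.8/50) / (1353/50)
      = 15.336 / 27.06 = 0.5667 = 56.67%

F_rel = 56.7%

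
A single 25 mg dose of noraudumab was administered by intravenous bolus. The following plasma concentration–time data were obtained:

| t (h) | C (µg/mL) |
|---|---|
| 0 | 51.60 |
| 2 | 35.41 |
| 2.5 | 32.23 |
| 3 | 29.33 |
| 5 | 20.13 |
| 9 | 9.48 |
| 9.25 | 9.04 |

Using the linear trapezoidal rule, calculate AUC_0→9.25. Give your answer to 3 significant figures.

AUC = 230 µg/mL·h

Trapezoidal AUC_0→9.25:
  [0→2]: (51.60+35.41)/2 × 2 = 87.01
  [2→2.5]: (35.41+32.23)/2 × 0.5 = 16.91
  [2.5→3]: (32.23+29.33)/2 × 0.5 = 15.39
  [3→5]: (29.33+20.13)/2 × 2 = 49.46
  [5→9]: (20.13+9.48)/2 × 4 = 59.22
  [9→9.25]: (9.48+9.04)/2 × 0.25 = 2.315
  Sum = 230.305 µg/mL·h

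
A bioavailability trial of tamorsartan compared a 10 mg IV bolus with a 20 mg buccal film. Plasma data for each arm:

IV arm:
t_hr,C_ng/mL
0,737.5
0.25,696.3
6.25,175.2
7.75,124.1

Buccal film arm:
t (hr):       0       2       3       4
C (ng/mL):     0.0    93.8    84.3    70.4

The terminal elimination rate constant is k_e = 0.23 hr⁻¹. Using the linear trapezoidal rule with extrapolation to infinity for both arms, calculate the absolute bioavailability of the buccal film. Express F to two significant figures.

F = 0.080

Trapezoidal AUC_0→7.75 (IV):
  [0→0.25]: (737.5+696.3)/2 × 0.25 = 179.225
  [0.25→6.25]: (696.3+175.2)/2 × 6 = 2614.5
  [6.25→7.75]: (175.2+124.1)/2 × 1.5 = 224.475
  Sum = 3018.2 ng/mL·hr
IV tail: 124.1/0.23 = 539.565; AUC_iv,0→∞ = 3018.2 + 539.565 = 3557.765 ng/mL·hr
Trapezoidal AUC_0→4 (buccal film):
  [0→2]: (0.0+93.8)/2 × 2 = 93.8
  [2→3]: (93.8+84.3)/2 × 1 = 89.05
  [3→4]: (84.3+70.4)/2 × 1 = 77.35
  Sum = 260.2 ng/mL·hr
buccal film tail: 70.4/0.23 = 306.087; AUC_ev,0→∞ = 260.2 + 306.087 = 566.287 ng/mL·hr
F = (AUC_ev/D_ev)/(AUC_iv/D_iv) = (566.287/20)/(3557.765/10) = 28.31435/355.7765 = 0.0796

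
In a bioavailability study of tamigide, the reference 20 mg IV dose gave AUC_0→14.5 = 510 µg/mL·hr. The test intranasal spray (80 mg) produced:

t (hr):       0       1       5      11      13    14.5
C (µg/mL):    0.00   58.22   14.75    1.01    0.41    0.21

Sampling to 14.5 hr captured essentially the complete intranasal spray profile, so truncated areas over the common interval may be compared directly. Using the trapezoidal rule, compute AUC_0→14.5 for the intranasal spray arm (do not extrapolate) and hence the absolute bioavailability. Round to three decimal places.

Trapezoidal AUC_0→14.5 (intranasal spray):
  [0→1]: (0.00+58.22)/2 × 1 = 29.11
  [1→5]: (58.22+14.75)/2 × 4 = 145.94
  [5→11]: (14.75+1.01)/2 × 6 = 47.28
  [11→13]: (1.01+0.41)/2 × 2 = 1.42
  [13→14.5]: (0.41+0.21)/2 × 1.5 = 0.465
  Sum = 224.215 µg/mL·hr
F = (AUC_ev/D_ev)/(AUC_iv/D_iv) = (224.215/80)/(510/20) = 2.8026875/25.5 = 0.1099

F = 0.110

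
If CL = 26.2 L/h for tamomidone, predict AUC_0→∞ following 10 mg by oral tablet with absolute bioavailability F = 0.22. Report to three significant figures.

AUC_0→∞ = F × Dose / CL
        = 0.22 × 10 / 26.2 = 0.0839695 mg/L·h

AUC = 0.0840 mg/L·h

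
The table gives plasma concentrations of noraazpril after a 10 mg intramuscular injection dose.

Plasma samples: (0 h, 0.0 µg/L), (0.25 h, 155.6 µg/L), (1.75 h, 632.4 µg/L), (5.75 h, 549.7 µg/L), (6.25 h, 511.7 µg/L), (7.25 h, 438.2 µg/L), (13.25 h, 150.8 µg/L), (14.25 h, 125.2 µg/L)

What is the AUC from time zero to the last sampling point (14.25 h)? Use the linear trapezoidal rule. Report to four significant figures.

AUC = 5620 µg/L·h

Trapezoidal AUC_0→14.25:
  [0→0.25]: (0.0+155.6)/2 × 0.25 = 19.45
  [0.25→1.75]: (155.6+632.4)/2 × 1.5 = 591.0
  [1.75→5.75]: (632.4+549.7)/2 × 4 = 2364.2
  [5.75→6.25]: (549.7+511.7)/2 × 0.5 = 265.35
  [6.25→7.25]: (511.7+438.2)/2 × 1 = 474.95
  [7.25→13.25]: (438.2+150.8)/2 × 6 = 1767.0
  [13.25→14.25]: (150.8+125.2)/2 × 1 = 138.0
  Sum = 5619.95 µg/L·h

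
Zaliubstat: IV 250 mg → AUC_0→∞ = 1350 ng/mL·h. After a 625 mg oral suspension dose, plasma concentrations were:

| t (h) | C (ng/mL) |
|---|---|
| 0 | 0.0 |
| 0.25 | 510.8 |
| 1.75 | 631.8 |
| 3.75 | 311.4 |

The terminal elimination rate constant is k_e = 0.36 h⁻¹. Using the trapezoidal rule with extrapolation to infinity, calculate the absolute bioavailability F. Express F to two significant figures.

Trapezoidal AUC_0→3.75 (oral suspension):
  [0→0.25]: (0.0+510.8)/2 × 0.25 = 63.85
  [0.25→1.75]: (510.8+631.8)/2 × 1.5 = 856.95
  [1.75→3.75]: (631.8+311.4)/2 × 2 = 943.2
  Sum = 1864.0 ng/mL·h
Tail: C_last/k_e = 311.4/0.36 = 865.000
AUC_0→∞ (oral suspension) = 1864.0 + 865.000 = 2729.0 ng/mL·h
F = (AUC_ev/D_ev)/(AUC_iv/D_iv) = (2729.0/625)/(1350/250) = 4.3664/5.4 = 0.8086

F = 0.81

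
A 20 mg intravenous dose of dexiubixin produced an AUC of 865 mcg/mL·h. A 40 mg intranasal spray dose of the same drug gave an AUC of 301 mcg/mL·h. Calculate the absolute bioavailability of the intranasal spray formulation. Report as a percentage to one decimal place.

F = 17.4%

F = (AUC_ev / D_ev) / (AUC_iv / D_iv)
  = (301/40) / (865/20)
  = 7.525 / 43.25 = 0.1740
  = 17.40%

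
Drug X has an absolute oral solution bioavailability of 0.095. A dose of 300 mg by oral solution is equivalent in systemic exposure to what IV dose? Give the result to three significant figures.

D_iv = 28.5 mg

Systemic exposure from an extravascular dose = F × D_ev, so the equivalent IV dose is F × D_ev.
D_iv = F × D_ev = 0.095 × 300 = 28.5 mg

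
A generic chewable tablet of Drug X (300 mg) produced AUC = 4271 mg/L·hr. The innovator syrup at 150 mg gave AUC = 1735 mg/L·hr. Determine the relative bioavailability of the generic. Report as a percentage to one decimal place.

F_rel = 123.1%

F_rel = (AUC_test/D_test) / (AUC_ref/D_ref)
      = (4271/300) / (1735/150)
      = 14.2367 / 11.5667 = 1.2308 = 123.08%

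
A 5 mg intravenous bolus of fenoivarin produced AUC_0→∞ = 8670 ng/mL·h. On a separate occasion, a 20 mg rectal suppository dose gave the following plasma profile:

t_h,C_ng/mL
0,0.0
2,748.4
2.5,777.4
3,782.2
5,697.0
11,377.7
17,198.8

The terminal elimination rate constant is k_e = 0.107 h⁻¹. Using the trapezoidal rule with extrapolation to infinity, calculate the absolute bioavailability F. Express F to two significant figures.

Trapezoidal AUC_0→17 (rectal suppository):
  [0→2]: (0.0+748.4)/2 × 2 = 748.4
  [2→2.5]: (748.4+777.4)/2 × 0.5 = 381.45
  [2.5→3]: (777.4+782.2)/2 × 0.5 = 389.9
  [3→5]: (782.2+697.0)/2 × 2 = 1479.2
  [5→11]: (697.0+377.7)/2 × 6 = 3224.1
  [11→17]: (377.7+198.8)/2 × 6 = 1729.5
  Sum = 7952.55 ng/mL·h
Tail: C_last/k_e = 198.8/0.107 = 1857.944
AUC_0→∞ (rectal suppository) = 7952.55 + 1857.944 = 9810.494 ng/mL·h
F = (AUC_ev/D_ev)/(AUC_iv/D_iv) = (9810.494/20)/(8670/5) = 490.5247/1734 = 0.2829

F = 0.28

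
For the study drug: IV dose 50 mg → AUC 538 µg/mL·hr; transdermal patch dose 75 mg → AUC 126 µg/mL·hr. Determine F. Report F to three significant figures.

F = 0.156

F = (AUC_ev / D_ev) / (AUC_iv / D_iv)
  = (126/75) / (538/50)
  = 1.68 / 10.76 = 0.1561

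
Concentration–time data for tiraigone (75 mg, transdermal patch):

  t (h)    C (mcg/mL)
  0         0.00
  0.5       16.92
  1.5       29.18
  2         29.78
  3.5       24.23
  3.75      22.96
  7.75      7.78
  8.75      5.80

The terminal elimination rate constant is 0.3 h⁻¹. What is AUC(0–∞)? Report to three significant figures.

AUC = 176 mcg/mL·h

Trapezoidal AUC_0→8.75:
  [0→0.5]: (0.00+16.92)/2 × 0.5 = 4.23
  [0.5→1.5]: (16.92+29.18)/2 × 1 = 23.05
  [1.5→2]: (29.18+29.78)/2 × 0.5 = 14.74
  [2→3.5]: (29.78+24.23)/2 × 1.5 = 40.5075
  [3.5→3.75]: (24.23+22.96)/2 × 0.25 = 5.89875
  [3.75→7.75]: (22.96+7.78)/2 × 4 = 61.48
  [7.75→8.75]: (7.78+5.80)/2 × 1 = 6.79
  Sum = 156.69625 mcg/mL·h
Extrapolated tail: C_last / k_e = 5.80 / 0.3 = 19.333
AUC_0→∞ = 156.69625 + 19.333 = 176.02925 mcg/mL·h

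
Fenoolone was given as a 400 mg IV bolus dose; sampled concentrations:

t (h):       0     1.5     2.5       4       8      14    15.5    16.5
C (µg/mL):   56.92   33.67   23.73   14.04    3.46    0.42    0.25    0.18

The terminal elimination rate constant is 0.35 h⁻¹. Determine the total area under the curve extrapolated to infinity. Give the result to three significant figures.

Trapezoidal AUC_0→16.5:
  [0→1.5]: (56.92+33.67)/2 × 1.5 = 67.9425
  [1.5→2.5]: (33.67+23.73)/2 × 1 = 28.7
  [2.5→4]: (23.73+14.04)/2 × 1.5 = 28.3275
  [4→8]: (14.04+3.46)/2 × 4 = 35.0
  [8→14]: (3.46+0.42)/2 × 6 = 11.64
  [14→15.5]: (0.42+0.25)/2 × 1.5 = 0.5025
  [15.5→16.5]: (0.25+0.18)/2 × 1 = 0.215
  Sum = 172.3275 µg/mL·h
Extrapolated tail: C_last / k_e = 0.18 / 0.35 = 0.514
AUC_0→∞ = 172.3275 + 0.514 = 172.8415 µg/mL·h

AUC = 173 µg/mL·h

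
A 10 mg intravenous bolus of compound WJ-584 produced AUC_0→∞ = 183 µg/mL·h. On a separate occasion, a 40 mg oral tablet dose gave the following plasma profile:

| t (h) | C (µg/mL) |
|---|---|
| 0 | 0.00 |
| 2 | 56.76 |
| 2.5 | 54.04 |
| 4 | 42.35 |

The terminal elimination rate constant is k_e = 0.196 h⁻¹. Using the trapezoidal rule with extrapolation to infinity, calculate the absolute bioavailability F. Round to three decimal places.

Trapezoidal AUC_0→4 (oral tablet):
  [0→2]: (0.00+56.76)/2 × 2 = 56.76
  [2→2.5]: (56.76+54.04)/2 × 0.5 = 27.7
  [2.5→4]: (54.04+42.35)/2 × 1.5 = 72.2925
  Sum = 156.7525 µg/mL·h
Tail: C_last/k_e = 42.35/0.196 = 216.071
AUC_0→∞ (oral tablet) = 156.7525 + 216.071 = 372.8235 µg/mL·h
F = (AUC_ev/D_ev)/(AUC_iv/D_iv) = (372.8235/40)/(183/10) = 9.3205875/18.3 = 0.5093

F = 0.509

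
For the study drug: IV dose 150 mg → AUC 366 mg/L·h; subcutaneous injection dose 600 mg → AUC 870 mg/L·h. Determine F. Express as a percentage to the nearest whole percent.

F = 59%

F = (AUC_ev / D_ev) / (AUC_iv / D_iv)
  = (870/600) / (366/150)
  = 1.45 / 2.44 = 0.5943
  = 59.43%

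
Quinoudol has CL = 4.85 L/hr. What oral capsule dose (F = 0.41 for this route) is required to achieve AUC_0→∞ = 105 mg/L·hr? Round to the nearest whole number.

Dose = 1242 mg

Dose = CL × AUC_0→∞ / F
     = 4.85 × 105 / 0.41 = 1242.07 mg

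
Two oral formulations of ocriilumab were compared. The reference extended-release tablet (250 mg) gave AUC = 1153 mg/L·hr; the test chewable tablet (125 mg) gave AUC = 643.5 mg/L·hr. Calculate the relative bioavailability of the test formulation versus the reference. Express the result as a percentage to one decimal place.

F_rel = 111.6%

F_rel = (AUC_test/D_test) / (AUC_ref/D_ref)
      = (643.5/125) / (1153/250)
      = 5.148 / 4.612 = 1.1162 = 111.62%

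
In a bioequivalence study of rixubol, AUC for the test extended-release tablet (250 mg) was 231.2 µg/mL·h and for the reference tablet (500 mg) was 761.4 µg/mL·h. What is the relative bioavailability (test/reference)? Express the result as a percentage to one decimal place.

F_rel = 60.7%

F_rel = (AUC_test/D_test) / (AUC_ref/D_ref)
      = (231.2/250) / (761.4/500)
      = 0.9248 / 1.5228 = 0.6073 = 60.73%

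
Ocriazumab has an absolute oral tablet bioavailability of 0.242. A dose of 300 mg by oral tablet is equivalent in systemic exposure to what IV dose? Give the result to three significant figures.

D_iv = 72.6 mg

Systemic exposure from an extravascular dose = F × D_ev, so the equivalent IV dose is F × D_ev.
D_iv = F × D_ev = 0.242 × 300 = 72.6 mg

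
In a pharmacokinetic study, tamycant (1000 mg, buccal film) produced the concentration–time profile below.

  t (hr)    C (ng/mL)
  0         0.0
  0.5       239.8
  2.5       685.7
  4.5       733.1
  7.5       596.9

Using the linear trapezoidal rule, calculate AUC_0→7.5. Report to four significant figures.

Trapezoidal AUC_0→7.5:
  [0→0.5]: (0.0+239.8)/2 × 0.5 = 59.95
  [0.5→2.5]: (239.8+685.7)/2 × 2 = 925.5
  [2.5→4.5]: (685.7+733.1)/2 × 2 = 1418.8
  [4.5→7.5]: (733.1+596.9)/2 × 3 = 1995.0
  Sum = 4399.25 ng/mL·hr

AUC = 4399 ng/mL·hr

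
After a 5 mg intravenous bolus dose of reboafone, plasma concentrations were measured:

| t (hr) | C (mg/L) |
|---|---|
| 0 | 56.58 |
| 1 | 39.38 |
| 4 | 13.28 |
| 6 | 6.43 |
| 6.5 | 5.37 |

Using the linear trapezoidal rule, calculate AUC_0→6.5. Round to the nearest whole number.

AUC = 150 mg/L·hr

Trapezoidal AUC_0→6.5:
  [0→1]: (56.58+39.38)/2 × 1 = 47.98
  [1→4]: (39.38+13.28)/2 × 3 = 78.99
  [4→6]: (13.28+6.43)/2 × 2 = 19.71
  [6→6.5]: (6.43+5.37)/2 × 0.5 = 2.95
  Sum = 149.63 mg/L·hr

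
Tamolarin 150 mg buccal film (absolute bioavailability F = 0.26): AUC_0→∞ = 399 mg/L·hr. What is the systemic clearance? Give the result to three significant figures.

CL = 0.0977 L/hr

CL = F × Dose / AUC_0→∞
   = 0.26 × 150 / 399 = 0.0977444 L/hr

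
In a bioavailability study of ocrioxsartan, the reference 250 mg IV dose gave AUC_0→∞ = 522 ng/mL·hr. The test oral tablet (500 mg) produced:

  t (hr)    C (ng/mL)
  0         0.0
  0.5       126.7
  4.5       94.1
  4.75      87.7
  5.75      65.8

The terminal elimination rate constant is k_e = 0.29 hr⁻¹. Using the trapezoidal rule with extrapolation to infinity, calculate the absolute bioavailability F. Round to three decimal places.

F = 0.766

Trapezoidal AUC_0→5.75 (oral tablet):
  [0→0.5]: (0.0+126.7)/2 × 0.5 = 31.675
  [0.5→4.5]: (126.7+94.1)/2 × 4 = 441.6
  [4.5→4.75]: (94.1+87.7)/2 × 0.25 = 22.725
  [4.75→5.75]: (87.7+65.8)/2 × 1 = 76.75
  Sum = 572.75 ng/mL·hr
Tail: C_last/k_e = 65.8/0.29 = 226.897
AUC_0→∞ (oral tablet) = 572.75 + 226.897 = 799.647 ng/mL·hr
F = (AUC_ev/D_ev)/(AUC_iv/D_iv) = (799.647/500)/(522/250) = 1.599294/2.088 = 0.7659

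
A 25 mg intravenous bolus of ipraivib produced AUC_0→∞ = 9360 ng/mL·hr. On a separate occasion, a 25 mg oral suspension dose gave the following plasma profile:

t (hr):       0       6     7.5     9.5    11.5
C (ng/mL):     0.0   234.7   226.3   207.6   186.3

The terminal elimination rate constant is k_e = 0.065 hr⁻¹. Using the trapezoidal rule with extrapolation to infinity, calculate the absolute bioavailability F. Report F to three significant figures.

F = 0.507

Trapezoidal AUC_0→11.5 (oral suspension):
  [0→6]: (0.0+234.7)/2 × 6 = 704.1
  [6→7.5]: (234.7+226.3)/2 × 1.5 = 345.75
  [7.5→9.5]: (226.3+207.6)/2 × 2 = 433.9
  [9.5→11.5]: (207.6+186.3)/2 × 2 = 393.9
  Sum = 1877.65 ng/mL·hr
Tail: C_last/k_e = 186.3/0.065 = 2866.154
AUC_0→∞ (oral suspension) = 1877.65 + 2866.154 = 4743.804 ng/mL·hr
F = (AUC_ev/D_ev)/(AUC_iv/D_iv) = (4743.804/25)/(9360/25) = 189.75216/374.4 = 0.5068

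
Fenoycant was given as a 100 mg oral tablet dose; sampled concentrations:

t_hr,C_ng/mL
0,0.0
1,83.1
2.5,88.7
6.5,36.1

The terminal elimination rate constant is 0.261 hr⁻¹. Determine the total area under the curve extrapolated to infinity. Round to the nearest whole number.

Trapezoidal AUC_0→6.5:
  [0→1]: (0.0+83.1)/2 × 1 = 41.55
  [1→2.5]: (83.1+88.7)/2 × 1.5 = 128.85
  [2.5→6.5]: (88.7+36.1)/2 × 4 = 249.6
  Sum = 420.0 ng/mL·hr
Extrapolated tail: C_last / k_e = 36.1 / 0.261 = 138.314
AUC_0→∞ = 420.0 + 138.314 = 558.314 ng/mL·hr

AUC = 558 ng/mL·hr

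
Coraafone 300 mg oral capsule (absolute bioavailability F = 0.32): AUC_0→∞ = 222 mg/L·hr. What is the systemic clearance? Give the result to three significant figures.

CL = F × Dose / AUC_0→∞
   = 0.32 × 300 / 222 = 0.432432 L/hr

CL = 0.432 L/hr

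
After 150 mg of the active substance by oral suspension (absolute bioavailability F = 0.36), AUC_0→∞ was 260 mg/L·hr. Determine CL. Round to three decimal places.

CL = 0.208 L/hr

CL = F × Dose / AUC_0→∞
   = 0.36 × 150 / 260 = 0.207692 L/hr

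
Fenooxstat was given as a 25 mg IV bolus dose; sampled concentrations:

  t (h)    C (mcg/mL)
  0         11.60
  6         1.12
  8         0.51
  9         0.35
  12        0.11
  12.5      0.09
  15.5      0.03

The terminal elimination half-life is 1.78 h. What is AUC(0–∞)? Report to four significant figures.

AUC = 41.22 mcg/mL·h

Trapezoidal AUC_0→15.5:
  [0→6]: (11.60+1.12)/2 × 6 = 38.16
  [6→8]: (1.12+0.51)/2 × 2 = 1.63
  [8→9]: (0.51+0.35)/2 × 1 = 0.43
  [9→12]: (0.35+0.11)/2 × 3 = 0.69
  [12→12.5]: (0.11+0.09)/2 × 0.5 = 0.05
  [12.5→15.5]: (0.09+0.03)/2 × 3 = 0.18
  Sum = 41.14 mcg/mL·h
k_e = ln2 / t½ = 0.693147 / 1.78 = 0.3894 h^-1
Extrapolated tail: C_last / k_e = 0.03 / 0.3894 = 0.077
AUC_0→∞ = 41.14 + 0.077 = 41.217 mcg/mL·h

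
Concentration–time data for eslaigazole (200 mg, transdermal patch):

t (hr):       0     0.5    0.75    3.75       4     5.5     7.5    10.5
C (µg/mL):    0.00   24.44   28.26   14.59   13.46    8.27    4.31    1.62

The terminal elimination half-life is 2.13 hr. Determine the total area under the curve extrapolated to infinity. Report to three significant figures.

AUC = 123 µg/mL·hr

Trapezoidal AUC_0→10.5:
  [0→0.5]: (0.00+24.44)/2 × 0.5 = 6.11
  [0.5→0.75]: (24.44+28.26)/2 × 0.25 = 6.5875
  [0.75→3.75]: (28.26+14.59)/2 × 3 = 64.275
  [3.75→4]: (14.59+13.46)/2 × 0.25 = 3.50625
  [4→5.5]: (13.46+8.27)/2 × 1.5 = 16.2975
  [5.5→7.5]: (8.27+4.31)/2 × 2 = 12.58
  [7.5→10.5]: (4.31+1.62)/2 × 3 = 8.895
  Sum = 118.25125 µg/mL·hr
k_e = ln2 / t½ = 0.693147 / 2.13 = 0.3254 hr^-1
Extrapolated tail: C_last / k_e = 1.62 / 0.3254 = 4.978
AUC_0→∞ = 118.25125 + 4.978 = 123.22925 µg/mL·hr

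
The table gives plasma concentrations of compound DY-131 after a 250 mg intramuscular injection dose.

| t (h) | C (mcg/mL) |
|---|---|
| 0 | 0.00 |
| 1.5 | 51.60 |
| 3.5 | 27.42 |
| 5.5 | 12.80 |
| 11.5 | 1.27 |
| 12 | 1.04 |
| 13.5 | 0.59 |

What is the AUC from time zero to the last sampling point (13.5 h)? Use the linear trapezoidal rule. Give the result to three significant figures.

AUC = 202 mcg/mL·h

Trapezoidal AUC_0→13.5:
  [0→1.5]: (0.00+51.60)/2 × 1.5 = 38.7
  [1.5→3.5]: (51.60+27.42)/2 × 2 = 79.02
  [3.5→5.5]: (27.42+12.80)/2 × 2 = 40.22
  [5.5→11.5]: (12.80+1.27)/2 × 6 = 42.21
  [11.5→12]: (1.27+1.04)/2 × 0.5 = 0.5775
  [12→13.5]: (1.04+0.59)/2 × 1.5 = 1.2225
  Sum = 201.95 mcg/mL·h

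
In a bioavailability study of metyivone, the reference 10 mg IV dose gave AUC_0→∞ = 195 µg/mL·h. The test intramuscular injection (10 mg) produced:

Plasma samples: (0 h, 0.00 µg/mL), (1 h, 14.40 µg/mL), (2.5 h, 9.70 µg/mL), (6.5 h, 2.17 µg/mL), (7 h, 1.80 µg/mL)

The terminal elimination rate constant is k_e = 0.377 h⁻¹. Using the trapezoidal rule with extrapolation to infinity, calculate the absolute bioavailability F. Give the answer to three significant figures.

F = 0.281

Trapezoidal AUC_0→7 (intramuscular injection):
  [0→1]: (0.00+14.40)/2 × 1 = 7.2
  [1→2.5]: (14.40+9.70)/2 × 1.5 = 18.075
  [2.5→6.5]: (9.70+2.17)/2 × 4 = 23.74
  [6.5→7]: (2.17+1.80)/2 × 0.5 = 0.9925
  Sum = 50.0075 µg/mL·h
Tail: C_last/k_e = 1.80/0.377 = 4.775
AUC_0→∞ (intramuscular injection) = 50.0075 + 4.775 = 54.7825 µg/mL·h
F = (AUC_ev/D_ev)/(AUC_iv/D_iv) = (54.7825/10)/(195/10) = 5.47825/19.5 = 0.2809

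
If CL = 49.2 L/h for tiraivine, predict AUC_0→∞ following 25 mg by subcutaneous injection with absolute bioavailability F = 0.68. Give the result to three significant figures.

AUC_0→∞ = F × Dose / CL
        = 0.68 × 25 / 49.2 = 0.345528 mg/L·h

AUC = 0.346 mg/L·h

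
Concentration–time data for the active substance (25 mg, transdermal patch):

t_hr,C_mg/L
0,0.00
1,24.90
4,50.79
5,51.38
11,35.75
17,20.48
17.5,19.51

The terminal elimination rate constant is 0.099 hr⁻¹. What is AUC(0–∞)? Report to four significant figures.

Trapezoidal AUC_0→17.5:
  [0→1]: (0.00+24.90)/2 × 1 = 12.45
  [1→4]: (24.90+50.79)/2 × 3 = 113.535
  [4→5]: (50.79+51.38)/2 × 1 = 51.085
  [5→11]: (51.38+35.75)/2 × 6 = 261.39
  [11→17]: (35.75+20.48)/2 × 6 = 168.69
  [17→17.5]: (20.48+19.51)/2 × 0.5 = 9.9975
  Sum = 617.1475 mg/L·hr
Extrapolated tail: C_last / k_e = 19.51 / 0.099 = 197.071
AUC_0→∞ = 617.1475 + 197.071 = 814.2185 mg/L·hr

AUC = 814.2 mg/L·hr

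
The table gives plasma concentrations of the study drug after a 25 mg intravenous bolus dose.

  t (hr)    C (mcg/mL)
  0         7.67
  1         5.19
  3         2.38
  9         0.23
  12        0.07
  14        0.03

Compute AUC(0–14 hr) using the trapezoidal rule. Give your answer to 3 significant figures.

Trapezoidal AUC_0→14:
  [0→1]: (7.67+5.19)/2 × 1 = 6.43
  [1→3]: (5.19+2.38)/2 × 2 = 7.57
  [3→9]: (2.38+0.23)/2 × 6 = 7.83
  [9→12]: (0.23+0.07)/2 × 3 = 0.45
  [12→14]: (0.07+0.03)/2 × 2 = 0.1
  Sum = 22.38 mcg/mL·hr

AUC = 22.4 mcg/mL·hr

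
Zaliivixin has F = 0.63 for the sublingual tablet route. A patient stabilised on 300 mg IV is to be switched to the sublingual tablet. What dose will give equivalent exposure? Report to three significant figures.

For equal systemic exposure: F × D_ev = D_iv
D_ev = D_iv / F = 300 / 0.63 = 476.19 mg

D_sublingual = 476 mg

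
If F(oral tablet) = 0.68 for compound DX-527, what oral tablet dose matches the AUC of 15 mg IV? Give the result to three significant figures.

D_oral = 22.1 mg

For equal systemic exposure: F × D_ev = D_iv
D_ev = D_iv / F = 15 / 0.68 = 22.0588 mg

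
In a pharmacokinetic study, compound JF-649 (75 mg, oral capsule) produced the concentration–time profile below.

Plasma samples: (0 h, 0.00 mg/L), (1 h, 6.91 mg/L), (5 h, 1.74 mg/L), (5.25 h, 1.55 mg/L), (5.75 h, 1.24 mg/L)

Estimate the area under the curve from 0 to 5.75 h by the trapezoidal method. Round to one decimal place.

Trapezoidal AUC_0→5.75:
  [0→1]: (0.00+6.91)/2 × 1 = 3.455
  [1→5]: (6.91+1.74)/2 × 4 = 17.3
  [5→5.25]: (1.74+1.55)/2 × 0.25 = 0.41125
  [5.25→5.75]: (1.55+1.24)/2 × 0.5 = 0.6975
  Sum = 21.86375 mg/L·h

AUC = 21.9 mg/L·h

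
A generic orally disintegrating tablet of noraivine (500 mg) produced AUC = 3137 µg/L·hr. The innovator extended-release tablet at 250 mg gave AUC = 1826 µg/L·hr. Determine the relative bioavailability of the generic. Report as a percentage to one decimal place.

F_rel = (AUC_test/D_test) / (AUC_ref/D_ref)
      = (3137/500) / (1826/250)
      = 6.274 / 7.304 = 0.8590 = 85.90%

F_rel = 85.9%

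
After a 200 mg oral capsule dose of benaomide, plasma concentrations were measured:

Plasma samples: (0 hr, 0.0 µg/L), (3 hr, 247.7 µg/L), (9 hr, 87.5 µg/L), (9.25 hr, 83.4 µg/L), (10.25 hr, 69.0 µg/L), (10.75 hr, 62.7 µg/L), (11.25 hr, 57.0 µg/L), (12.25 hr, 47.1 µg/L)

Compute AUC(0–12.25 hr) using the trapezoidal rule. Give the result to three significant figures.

AUC = 1590 µg/L·hr

Trapezoidal AUC_0→12.25:
  [0→3]: (0.0+247.7)/2 × 3 = 371.55
  [3→9]: (247.7+87.5)/2 × 6 = 1005.6
  [9→9.25]: (87.5+83.4)/2 × 0.25 = 21.3625
  [9.25→10.25]: (83.4+69.0)/2 × 1 = 76.2
  [10.25→10.75]: (69.0+62.7)/2 × 0.5 = 32.925
  [10.75→11.25]: (62.7+57.0)/2 × 0.5 = 29.925
  [11.25→12.25]: (57.0+47.1)/2 × 1 = 52.05
  Sum = 1589.6125 µg/L·hr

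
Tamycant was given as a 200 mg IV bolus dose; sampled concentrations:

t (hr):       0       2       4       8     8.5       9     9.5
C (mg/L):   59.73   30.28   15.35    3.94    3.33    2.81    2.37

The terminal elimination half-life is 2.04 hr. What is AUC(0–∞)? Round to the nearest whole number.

AUC = 186 mg/L·hr

Trapezoidal AUC_0→9.5:
  [0→2]: (59.73+30.28)/2 × 2 = 90.01
  [2→4]: (30.28+15.35)/2 × 2 = 45.63
  [4→8]: (15.35+3.94)/2 × 4 = 38.58
  [8→8.5]: (3.94+3.33)/2 × 0.5 = 1.8175
  [8.5→9]: (3.33+2.81)/2 × 0.5 = 1.535
  [9→9.5]: (2.81+2.37)/2 × 0.5 = 1.295
  Sum = 178.8675 mg/L·hr
k_e = ln2 / t½ = 0.693147 / 2.04 = 0.3398 hr^-1
Extrapolated tail: C_last / k_e = 2.37 / 0.3398 = 6.975
AUC_0→∞ = 178.8675 + 6.975 = 185.8425 mg/L·hr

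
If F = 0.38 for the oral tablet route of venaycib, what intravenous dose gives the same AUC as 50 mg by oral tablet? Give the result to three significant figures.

Systemic exposure from an extravascular dose = F × D_ev, so the equivalent IV dose is F × D_ev.
D_iv = F × D_ev = 0.38 × 50 = 19 mg

D_iv = 19.0 mg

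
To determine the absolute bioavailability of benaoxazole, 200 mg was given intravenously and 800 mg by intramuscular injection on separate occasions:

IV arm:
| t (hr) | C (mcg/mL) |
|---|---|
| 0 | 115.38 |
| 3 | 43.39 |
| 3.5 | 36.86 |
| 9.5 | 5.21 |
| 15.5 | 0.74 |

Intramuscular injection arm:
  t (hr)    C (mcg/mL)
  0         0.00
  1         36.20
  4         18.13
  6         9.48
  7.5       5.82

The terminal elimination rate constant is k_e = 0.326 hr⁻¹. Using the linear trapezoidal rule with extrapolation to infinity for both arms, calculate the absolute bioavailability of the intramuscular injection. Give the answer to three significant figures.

Trapezoidal AUC_0→15.5 (IV):
  [0→3]: (115.38+43.39)/2 × 3 = 238.155
  [3→3.5]: (43.39+36.86)/2 × 0.5 = 20.0625
  [3.5→9.5]: (36.86+5.21)/2 × 6 = 126.21
  [9.5→15.5]: (5.21+0.74)/2 × 6 = 17.85
  Sum = 402.2775 mcg/mL·hr
IV tail: 0.74/0.326 = 2.270; AUC_iv,0→∞ = 402.2775 + 2.270 = 404.5475 mcg/mL·hr
Trapezoidal AUC_0→7.5 (intramuscular injection):
  [0→1]: (0.00+36.20)/2 × 1 = 18.1
  [1→4]: (36.20+18.13)/2 × 3 = 81.495
  [4→6]: (18.13+9.48)/2 × 2 = 27.61
  [6→7.5]: (9.48+5.82)/2 × 1.5 = 11.475
  Sum = 138.68 mcg/mL·hr
intramuscular injection tail: 5.82/0.326 = 17.853; AUC_ev,0→∞ = 138.68 + 17.853 = 156.533 mcg/mL·hr
F = (AUC_ev/D_ev)/(AUC_iv/D_iv) = (156.533/800)/(404.5475/200) = 0.19566625/2.0227375 = 0.0967

F = 0.0967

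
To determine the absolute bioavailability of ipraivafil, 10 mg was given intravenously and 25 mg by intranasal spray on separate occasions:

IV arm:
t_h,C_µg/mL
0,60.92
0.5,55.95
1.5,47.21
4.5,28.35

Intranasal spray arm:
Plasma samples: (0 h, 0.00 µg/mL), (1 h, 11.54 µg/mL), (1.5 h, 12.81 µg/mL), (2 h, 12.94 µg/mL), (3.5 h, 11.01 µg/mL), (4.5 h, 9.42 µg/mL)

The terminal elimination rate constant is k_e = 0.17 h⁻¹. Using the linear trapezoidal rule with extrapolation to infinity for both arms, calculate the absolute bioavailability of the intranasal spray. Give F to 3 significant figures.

F = 0.113

Trapezoidal AUC_0→4.5 (IV):
  [0→0.5]: (60.92+55.95)/2 × 0.5 = 29.2175
  [0.5→1.5]: (55.95+47.21)/2 × 1 = 51.58
  [1.5→4.5]: (47.21+28.35)/2 × 3 = 113.34
  Sum = 194.1375 µg/mL·h
IV tail: 28.35/0.17 = 166.765; AUC_iv,0→∞ = 194.1375 + 166.765 = 360.9025 µg/mL·h
Trapezoidal AUC_0→4.5 (intranasal spray):
  [0→1]: (0.00+11.54)/2 × 1 = 5.77
  [1→1.5]: (11.54+12.81)/2 × 0.5 = 6.0875
  [1.5→2]: (12.81+12.94)/2 × 0.5 = 6.4375
  [2→3.5]: (12.94+11.01)/2 × 1.5 = 17.9625
  [3.5→4.5]: (11.01+9.42)/2 × 1 = 10.215
  Sum = 46.4725 µg/mL·h
intranasal spray tail: 9.42/0.17 = 55.412; AUC_ev,0→∞ = 46.4725 + 55.412 = 101.8845 µg/mL·h
F = (AUC_ev/D_ev)/(AUC_iv/D_iv) = (101.8845/25)/(360.9025/10) = 4.07538/36.09025 = 0.1129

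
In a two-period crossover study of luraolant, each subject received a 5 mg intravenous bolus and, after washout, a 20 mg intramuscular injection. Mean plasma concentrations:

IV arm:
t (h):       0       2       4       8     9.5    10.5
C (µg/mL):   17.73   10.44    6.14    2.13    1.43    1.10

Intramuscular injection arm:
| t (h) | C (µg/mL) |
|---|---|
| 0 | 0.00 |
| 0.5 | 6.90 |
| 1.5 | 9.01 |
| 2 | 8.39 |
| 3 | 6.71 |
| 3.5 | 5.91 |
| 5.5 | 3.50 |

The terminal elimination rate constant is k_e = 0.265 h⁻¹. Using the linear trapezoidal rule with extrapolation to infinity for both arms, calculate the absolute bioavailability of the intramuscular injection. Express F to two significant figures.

F = 0.17

Trapezoidal AUC_0→10.5 (IV):
  [0→2]: (17.73+10.44)/2 × 2 = 28.17
  [2→4]: (10.44+6.14)/2 × 2 = 16.58
  [4→8]: (6.14+2.13)/2 × 4 = 16.54
  [8→9.5]: (2.13+1.43)/2 × 1.5 = 2.67
  [9.5→10.5]: (1.43+1.10)/2 × 1 = 1.265
  Sum = 65.225 µg/mL·h
IV tail: 1.10/0.265 = 4.151; AUC_iv,0→∞ = 65.225 + 4.151 = 69.376 µg/mL·h
Trapezoidal AUC_0→5.5 (intramuscular injection):
  [0→0.5]: (0.00+6.90)/2 × 0.5 = 1.725
  [0.5→1.5]: (6.90+9.01)/2 × 1 = 7.955
  [1.5→2]: (9.01+8.39)/2 × 0.5 = 4.35
  [2→3]: (8.39+6.71)/2 × 1 = 7.55
  [3→3.5]: (6.71+5.91)/2 × 0.5 = 3.155
  [3.5→5.5]: (5.91+3.50)/2 × 2 = 9.41
  Sum = 34.145 µg/mL·h
intramuscular injection tail: 3.50/0.265 = 13.208; AUC_ev,0→∞ = 34.145 + 13.208 = 47.353 µg/mL·h
F = (AUC_ev/D_ev)/(AUC_iv/D_iv) = (47.353/20)/(69.376/5) = 2.36765/13.8752 = 0.1706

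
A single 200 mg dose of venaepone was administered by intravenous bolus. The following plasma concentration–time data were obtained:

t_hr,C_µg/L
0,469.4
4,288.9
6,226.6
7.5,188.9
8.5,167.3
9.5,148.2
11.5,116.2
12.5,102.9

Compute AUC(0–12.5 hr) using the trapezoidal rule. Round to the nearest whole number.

Trapezoidal AUC_0→12.5:
  [0→4]: (469.4+288.9)/2 × 4 = 1516.6
  [4→6]: (288.9+226.6)/2 × 2 = 515.5
  [6→7.5]: (226.6+188.9)/2 × 1.5 = 311.625
  [7.5→8.5]: (188.9+167.3)/2 × 1 = 178.1
  [8.5→9.5]: (167.3+148.2)/2 × 1 = 157.75
  [9.5→11.5]: (148.2+116.2)/2 × 2 = 264.4
  [11.5→12.5]: (116.2+102.9)/2 × 1 = 109.55
  Sum = 3053.525 µg/L·hr

AUC = 3054 µg/L·hr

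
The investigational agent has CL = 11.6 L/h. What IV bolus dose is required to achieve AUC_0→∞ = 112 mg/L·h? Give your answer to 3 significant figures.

Dose = 1300 mg

Dose_iv = CL × AUC_0→∞
     = 11.6 × 112 = 1299.2 mg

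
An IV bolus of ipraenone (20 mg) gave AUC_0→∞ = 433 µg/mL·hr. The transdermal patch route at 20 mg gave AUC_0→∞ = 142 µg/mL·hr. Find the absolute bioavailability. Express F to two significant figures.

F = 0.33

F = (AUC_ev / D_ev) / (AUC_iv / D_iv)
  = (142/20) / (433/20)
  = 7.1 / 21.65 = 0.3279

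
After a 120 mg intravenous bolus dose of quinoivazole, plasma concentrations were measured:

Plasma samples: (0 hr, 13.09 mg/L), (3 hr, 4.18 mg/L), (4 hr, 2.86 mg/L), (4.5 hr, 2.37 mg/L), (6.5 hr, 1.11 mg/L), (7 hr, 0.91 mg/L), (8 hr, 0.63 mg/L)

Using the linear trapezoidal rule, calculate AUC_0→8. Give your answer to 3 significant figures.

Trapezoidal AUC_0→8:
  [0→3]: (13.09+4.18)/2 × 3 = 25.905
  [3→4]: (4.18+2.86)/2 × 1 = 3.52
  [4→4.5]: (2.86+2.37)/2 × 0.5 = 1.3075
  [4.5→6.5]: (2.37+1.11)/2 × 2 = 3.48
  [6.5→7]: (1.11+0.91)/2 × 0.5 = 0.505
  [7→8]: (0.91+0.63)/2 × 1 = 0.77
  Sum = 35.4875 mg/L·hr

AUC = 35.5 mg/L·hr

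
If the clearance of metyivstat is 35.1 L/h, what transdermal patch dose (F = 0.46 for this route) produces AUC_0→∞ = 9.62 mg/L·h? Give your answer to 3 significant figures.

Dose = CL × AUC_0→∞ / F
     = 35.1 × 9.62 / 0.46 = 734.048 mg

Dose = 734 mg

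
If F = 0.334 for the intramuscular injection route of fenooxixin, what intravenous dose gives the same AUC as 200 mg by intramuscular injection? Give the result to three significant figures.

D_iv = 66.8 mg

Systemic exposure from an extravascular dose = F × D_ev, so the equivalent IV dose is F × D_ev.
D_iv = F × D_ev = 0.334 × 200 = 66.8 mg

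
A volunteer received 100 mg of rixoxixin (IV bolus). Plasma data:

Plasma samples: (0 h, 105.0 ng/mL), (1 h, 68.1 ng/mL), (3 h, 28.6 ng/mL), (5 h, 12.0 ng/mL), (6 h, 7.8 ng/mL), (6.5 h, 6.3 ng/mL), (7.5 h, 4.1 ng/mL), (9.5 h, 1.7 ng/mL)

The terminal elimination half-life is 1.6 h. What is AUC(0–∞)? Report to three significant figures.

AUC = 252 ng/mL·h

Trapezoidal AUC_0→9.5:
  [0→1]: (105.0+68.1)/2 × 1 = 86.55
  [1→3]: (68.1+28.6)/2 × 2 = 96.7
  [3→5]: (28.6+12.0)/2 × 2 = 40.6
  [5→6]: (12.0+7.8)/2 × 1 = 9.9
  [6→6.5]: (7.8+6.3)/2 × 0.5 = 3.525
  [6.5→7.5]: (6.3+4.1)/2 × 1 = 5.2
  [7.5→9.5]: (4.1+1.7)/2 × 2 = 5.8
  Sum = 248.275 ng/mL·h
k_e = ln2 / t½ = 0.693147 / 1.6 = 0.4332 h^-1
Extrapolated tail: C_last / k_e = 1.7 / 0.4332 = 3.924
AUC_0→∞ = 248.275 + 3.924 = 252.199 ng/mL·h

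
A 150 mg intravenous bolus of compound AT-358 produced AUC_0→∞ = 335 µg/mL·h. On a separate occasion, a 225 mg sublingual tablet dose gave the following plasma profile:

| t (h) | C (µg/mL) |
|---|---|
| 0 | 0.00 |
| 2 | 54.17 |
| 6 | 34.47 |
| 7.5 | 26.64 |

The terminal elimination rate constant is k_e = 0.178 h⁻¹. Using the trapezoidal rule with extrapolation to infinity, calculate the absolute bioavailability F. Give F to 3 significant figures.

Trapezoidal AUC_0→7.5 (sublingual tablet):
  [0→2]: (0.00+54.17)/2 × 2 = 54.17
  [2→6]: (54.17+34.47)/2 × 4 = 177.28
  [6→7.5]: (34.47+26.64)/2 × 1.5 = 45.8325
  Sum = 277.2825 µg/mL·h
Tail: C_last/k_e = 26.64/0.178 = 149.663
AUC_0→∞ (sublingual tablet) = 277.2825 + 149.663 = 426.9455 µg/mL·h
F = (AUC_ev/D_ev)/(AUC_iv/D_iv) = (426.9455/225)/(335/150) = 1.89754/2.23333 = 0.8496

F = 0.850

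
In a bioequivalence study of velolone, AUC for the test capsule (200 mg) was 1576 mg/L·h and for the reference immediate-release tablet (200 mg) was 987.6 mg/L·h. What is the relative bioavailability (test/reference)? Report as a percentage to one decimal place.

F_rel = (AUC_test/D_test) / (AUC_ref/D_ref)
      = (1576/200) / (987.6/200)
      = 7.88 / 4.938 = 1.5958 = 159.58%

F_rel = 159.6%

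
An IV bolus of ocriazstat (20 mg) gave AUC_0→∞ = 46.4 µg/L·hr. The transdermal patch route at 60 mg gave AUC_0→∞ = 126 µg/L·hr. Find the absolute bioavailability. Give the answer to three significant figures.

F = 0.905

F = (AUC_ev / D_ev) / (AUC_iv / D_iv)
  = (126/60) / (46.4/20)
  = 2.1 / 2.32 = 0.9052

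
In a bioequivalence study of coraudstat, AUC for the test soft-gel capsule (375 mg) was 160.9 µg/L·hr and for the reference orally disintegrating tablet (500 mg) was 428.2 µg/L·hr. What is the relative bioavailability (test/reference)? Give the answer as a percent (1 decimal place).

F_rel = (AUC_test/D_test) / (AUC_ref/D_ref)
      = (160.9/375) / (428.2/500)
      = 0.429067 / 0.8564 = 0.5010 = 50.10%

F_rel = 50.1%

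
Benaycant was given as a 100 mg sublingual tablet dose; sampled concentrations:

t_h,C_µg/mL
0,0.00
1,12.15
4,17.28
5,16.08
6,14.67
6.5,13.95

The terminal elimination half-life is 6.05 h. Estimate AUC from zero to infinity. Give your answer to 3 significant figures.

Trapezoidal AUC_0→6.5:
  [0→1]: (0.00+12.15)/2 × 1 = 6.075
  [1→4]: (12.15+17.28)/2 × 3 = 44.145
  [4→5]: (17.28+16.08)/2 × 1 = 16.68
  [5→6]: (16.08+14.67)/2 × 1 = 15.375
  [6→6.5]: (14.67+13.95)/2 × 0.5 = 7.155
  Sum = 89.43 µg/mL·h
k_e = ln2 / t½ = 0.693147 / 6.05 = 0.1146 h^-1
Extrapolated tail: C_last / k_e = 13.95 / 0.1146 = 121.728
AUC_0→∞ = 89.43 + 121.728 = 211.158 µg/mL·h

AUC = 211 µg/mL·h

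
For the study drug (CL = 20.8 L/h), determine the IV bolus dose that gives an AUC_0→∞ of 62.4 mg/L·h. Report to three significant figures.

Dose = 1300 mg

Dose_iv = CL × AUC_0→∞
     = 20.8 × 62.4 = 1297.92 mg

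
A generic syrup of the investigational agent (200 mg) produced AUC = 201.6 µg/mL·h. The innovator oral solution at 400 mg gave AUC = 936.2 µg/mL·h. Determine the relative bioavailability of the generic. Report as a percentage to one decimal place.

F_rel = (AUC_test/D_test) / (AUC_ref/D_ref)
      = (201.6/200) / (936.2/400)
      = 1.008 / 2.3405 = 0.4307 = 43.07%

F_rel = 43.1%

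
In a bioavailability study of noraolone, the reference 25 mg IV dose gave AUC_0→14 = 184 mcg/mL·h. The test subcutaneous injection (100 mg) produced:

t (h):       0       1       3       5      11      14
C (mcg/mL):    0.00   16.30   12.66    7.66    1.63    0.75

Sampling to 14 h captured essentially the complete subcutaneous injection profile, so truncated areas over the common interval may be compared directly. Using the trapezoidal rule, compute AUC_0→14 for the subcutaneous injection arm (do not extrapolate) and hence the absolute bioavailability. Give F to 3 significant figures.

Trapezoidal AUC_0→14 (subcutaneous injection):
  [0→1]: (0.00+16.30)/2 × 1 = 8.15
  [1→3]: (16.30+12.66)/2 × 2 = 28.96
  [3→5]: (12.66+7.66)/2 × 2 = 20.32
  [5→11]: (7.66+1.63)/2 × 6 = 27.87
  [11→14]: (1.63+0.75)/2 × 3 = 3.57
  Sum = 88.87 mcg/mL·h
F = (AUC_ev/D_ev)/(AUC_iv/D_iv) = (88.87/100)/(184/25) = 0.8887/7.36 = 0.1207

F = 0.121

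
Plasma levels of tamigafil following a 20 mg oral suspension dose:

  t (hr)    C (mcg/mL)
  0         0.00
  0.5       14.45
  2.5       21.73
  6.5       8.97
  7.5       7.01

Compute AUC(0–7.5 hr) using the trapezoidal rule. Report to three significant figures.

AUC = 109 mcg/mL·hr

Trapezoidal AUC_0→7.5:
  [0→0.5]: (0.00+14.45)/2 × 0.5 = 3.6125
  [0.5→2.5]: (14.45+21.73)/2 × 2 = 36.18
  [2.5→6.5]: (21.73+8.97)/2 × 4 = 61.4
  [6.5→7.5]: (8.97+7.01)/2 × 1 = 7.99
  Sum = 109.1825 mcg/mL·hr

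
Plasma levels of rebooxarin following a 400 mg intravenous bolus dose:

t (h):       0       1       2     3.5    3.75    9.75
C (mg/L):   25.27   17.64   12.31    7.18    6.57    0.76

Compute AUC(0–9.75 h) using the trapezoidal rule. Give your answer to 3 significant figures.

AUC = 74.8 mg/L·h

Trapezoidal AUC_0→9.75:
  [0→1]: (25.27+17.64)/2 × 1 = 21.455
  [1→2]: (17.64+12.31)/2 × 1 = 14.975
  [2→3.5]: (12.31+7.18)/2 × 1.5 = 14.6175
  [3.5→3.75]: (7.18+6.57)/2 × 0.25 = 1.71875
  [3.75→9.75]: (6.57+0.76)/2 × 6 = 21.99
  Sum = 74.75625 mg/L·h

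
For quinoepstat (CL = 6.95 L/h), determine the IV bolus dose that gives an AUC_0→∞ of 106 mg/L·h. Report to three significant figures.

Dose = 737 mg

Dose_iv = CL × AUC_0→∞
     = 6.95 × 106 = 736.7 mg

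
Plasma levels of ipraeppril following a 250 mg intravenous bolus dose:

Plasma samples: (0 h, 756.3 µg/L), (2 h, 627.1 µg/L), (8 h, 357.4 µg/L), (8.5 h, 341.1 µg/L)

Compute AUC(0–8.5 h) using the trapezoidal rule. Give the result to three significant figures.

Trapezoidal AUC_0→8.5:
  [0→2]: (756.3+627.1)/2 × 2 = 1383.4
  [2→8]: (627.1+357.4)/2 × 6 = 2953.5
  [8→8.5]: (357.4+341.1)/2 × 0.5 = 174.625
  Sum = 4511.525 µg/L·h

AUC = 4510 µg/L·h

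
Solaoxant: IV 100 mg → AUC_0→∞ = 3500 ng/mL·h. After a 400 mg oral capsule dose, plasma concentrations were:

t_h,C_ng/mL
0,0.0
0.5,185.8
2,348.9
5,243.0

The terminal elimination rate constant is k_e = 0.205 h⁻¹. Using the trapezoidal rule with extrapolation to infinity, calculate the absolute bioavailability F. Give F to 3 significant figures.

F = 0.180

Trapezoidal AUC_0→5 (oral capsule):
  [0→0.5]: (0.0+185.8)/2 × 0.5 = 46.45
  [0.5→2]: (185.8+348.9)/2 × 1.5 = 401.025
  [2→5]: (348.9+243.0)/2 × 3 = 887.85
  Sum = 1335.325 ng/mL·h
Tail: C_last/k_e = 243.0/0.205 = 1185.366
AUC_0→∞ (oral capsule) = 1335.325 + 1185.366 = 2520.691 ng/mL·h
F = (AUC_ev/D_ev)/(AUC_iv/D_iv) = (2520.691/400)/(3500/100) = 6.3017275/35 = 0.1800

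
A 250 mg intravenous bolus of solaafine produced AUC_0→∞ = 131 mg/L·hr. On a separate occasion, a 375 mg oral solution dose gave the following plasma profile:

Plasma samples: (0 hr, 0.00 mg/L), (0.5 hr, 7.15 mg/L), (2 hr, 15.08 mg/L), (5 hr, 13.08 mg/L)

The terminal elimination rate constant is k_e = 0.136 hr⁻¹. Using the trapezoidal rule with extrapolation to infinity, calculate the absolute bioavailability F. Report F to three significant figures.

Trapezoidal AUC_0→5 (oral solution):
  [0→0.5]: (0.00+7.15)/2 × 0.5 = 1.7875
  [0.5→2]: (7.15+15.08)/2 × 1.5 = 16.6725
  [2→5]: (15.08+13.08)/2 × 3 = 42.24
  Sum = 60.7 mg/L·hr
Tail: C_last/k_e = 13.08/0.136 = 96.176
AUC_0→∞ (oral solution) = 60.7 + 96.176 = 156.876 mg/L·hr
F = (AUC_ev/D_ev)/(AUC_iv/D_iv) = (156.876/375)/(131/250) = 0.418336/0.524 = 0.7984

F = 0.798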